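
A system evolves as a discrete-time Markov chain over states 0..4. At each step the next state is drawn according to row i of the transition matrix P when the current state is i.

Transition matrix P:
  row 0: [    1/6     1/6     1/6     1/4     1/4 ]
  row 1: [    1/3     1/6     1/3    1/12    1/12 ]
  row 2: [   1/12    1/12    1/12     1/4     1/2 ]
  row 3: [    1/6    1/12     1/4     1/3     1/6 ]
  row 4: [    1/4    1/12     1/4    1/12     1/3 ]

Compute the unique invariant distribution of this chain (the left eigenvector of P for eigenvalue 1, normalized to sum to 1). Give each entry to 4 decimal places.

π = [0.1917, 0.1083, 0.2083, 0.2000, 0.2917]

Balance equations π_j = Σ_i π_i·P[i][j]:
  π_0 = 1/6·π_0 + 1/3·π_1 + 1/12·π_2 + 1/6·π_3 + 1/4·π_4
  π_1 = 1/6·π_0 + 1/6·π_1 + 1/12·π_2 + 1/12·π_3 + 1/12·π_4
  π_2 = 1/6·π_0 + 1/3·π_1 + 1/12·π_2 + 1/4·π_3 + 1/4·π_4
  π_3 = 1/4·π_0 + 1/12·π_1 + 1/4·π_2 + 1/3·π_3 + 1/12·π_4
  normalize: π_0 + π_1 + π_2 + π_3 + π_4 = 1
Solving the linear system gives exactly π = [23/120, 13/120, 5/24, 1/5, 7/24].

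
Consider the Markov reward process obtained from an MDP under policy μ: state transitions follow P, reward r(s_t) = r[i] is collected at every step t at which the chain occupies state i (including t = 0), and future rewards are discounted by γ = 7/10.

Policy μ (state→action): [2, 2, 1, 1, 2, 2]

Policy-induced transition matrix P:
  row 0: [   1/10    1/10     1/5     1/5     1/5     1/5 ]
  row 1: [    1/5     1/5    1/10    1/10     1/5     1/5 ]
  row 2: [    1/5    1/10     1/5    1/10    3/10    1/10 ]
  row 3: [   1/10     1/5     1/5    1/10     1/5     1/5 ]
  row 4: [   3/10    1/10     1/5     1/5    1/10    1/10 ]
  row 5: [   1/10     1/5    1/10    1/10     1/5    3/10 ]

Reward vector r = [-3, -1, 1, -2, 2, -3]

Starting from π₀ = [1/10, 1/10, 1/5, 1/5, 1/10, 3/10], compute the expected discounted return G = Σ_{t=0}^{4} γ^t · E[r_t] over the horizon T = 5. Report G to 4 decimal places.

t=0: π = [0.1000, 0.1000, 0.2000, 0.2000, 0.1000, 0.3000], E[r] = -1.3000, γ^t·E[r] = -1.300000, running G = -1.300000
t=1: π = [0.1500, 0.1600, 0.1600, 0.1200, 0.2100, 0.2000], E[r] = -0.8700, γ^t·E[r] = -0.609000, running G = -1.909000
t=2: π = [0.1740, 0.1480, 0.1640, 0.1360, 0.1950, 0.1830], E[r] = -0.9370, γ^t·E[r] = -0.459130, running G = -2.368130
t=3: π = [0.1702, 0.1467, 0.1669, 0.1369, 0.1969, 0.1824], E[r] = -0.9176, γ^t·E[r] = -0.314737, running G = -2.682867
t=4: π = [0.1707, 0.1466, 0.1671, 0.1367, 0.1970, 0.1819], E[r] = -0.9167, γ^t·E[r] = -0.220107, running G = -2.902974

G = -2.9030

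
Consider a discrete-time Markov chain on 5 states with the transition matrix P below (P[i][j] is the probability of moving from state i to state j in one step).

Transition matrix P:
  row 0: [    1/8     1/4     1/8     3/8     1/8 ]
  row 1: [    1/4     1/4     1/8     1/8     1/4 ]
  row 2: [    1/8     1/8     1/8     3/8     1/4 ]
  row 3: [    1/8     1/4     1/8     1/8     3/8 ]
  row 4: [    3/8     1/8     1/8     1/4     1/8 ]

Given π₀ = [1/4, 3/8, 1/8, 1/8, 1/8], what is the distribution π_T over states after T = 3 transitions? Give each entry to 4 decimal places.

π = [0.2075, 0.2061, 0.1250, 0.2363, 0.2251]

t=0: π = [0.2500, 0.3750, 0.1250, 0.1250, 0.1250]
t=1: π = [0.2031, 0.2188, 0.1250, 0.2344, 0.2188]
t=2: π = [0.2070, 0.2070, 0.1250, 0.2344, 0.2266]
t=3: π = [0.2075, 0.2061, 0.1250, 0.2363, 0.2251]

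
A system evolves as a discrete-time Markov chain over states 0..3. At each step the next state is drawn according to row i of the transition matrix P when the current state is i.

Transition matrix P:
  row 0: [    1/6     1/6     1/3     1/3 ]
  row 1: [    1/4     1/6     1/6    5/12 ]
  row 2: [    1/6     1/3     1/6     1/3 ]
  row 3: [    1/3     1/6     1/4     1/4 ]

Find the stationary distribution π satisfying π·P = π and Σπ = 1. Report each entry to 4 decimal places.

π = [0.2377, 0.2055, 0.2332, 0.3235]

Balance equations π_j = Σ_i π_i·P[i][j]:
  π_0 = 1/6·π_0 + 1/4·π_1 + 1/6·π_2 + 1/3·π_3
  π_1 = 1/6·π_0 + 1/6·π_1 + 1/3·π_2 + 1/6·π_3
  π_2 = 1/3·π_0 + 1/6·π_1 + 1/6·π_2 + 1/4·π_3
  normalize: π_0 + π_1 + π_2 + π_3 = 1
Solving the linear system gives exactly π = [266/1119, 230/1119, 87/373, 362/1119].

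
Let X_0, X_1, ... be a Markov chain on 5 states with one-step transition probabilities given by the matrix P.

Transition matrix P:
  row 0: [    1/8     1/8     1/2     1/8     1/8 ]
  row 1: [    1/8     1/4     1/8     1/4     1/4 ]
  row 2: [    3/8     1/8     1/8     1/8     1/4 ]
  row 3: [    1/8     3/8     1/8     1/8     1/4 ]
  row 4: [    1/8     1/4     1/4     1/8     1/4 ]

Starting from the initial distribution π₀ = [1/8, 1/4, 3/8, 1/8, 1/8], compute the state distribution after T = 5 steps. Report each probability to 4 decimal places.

t=0: π = [0.1250, 0.2500, 0.3750, 0.1250, 0.1250]
t=1: π = [0.2188, 0.2031, 0.1875, 0.1563, 0.2344]
t=2: π = [0.1719, 0.2188, 0.2363, 0.1504, 0.2227]
t=3: π = [0.1841, 0.2178, 0.2173, 0.1523, 0.2285]
t=4: π = [0.1793, 0.2189, 0.2226, 0.1522, 0.2270]
t=5: π = [0.1806, 0.2188, 0.2206, 0.1524, 0.2276]

π = [0.1806, 0.2188, 0.2206, 0.1524, 0.2276]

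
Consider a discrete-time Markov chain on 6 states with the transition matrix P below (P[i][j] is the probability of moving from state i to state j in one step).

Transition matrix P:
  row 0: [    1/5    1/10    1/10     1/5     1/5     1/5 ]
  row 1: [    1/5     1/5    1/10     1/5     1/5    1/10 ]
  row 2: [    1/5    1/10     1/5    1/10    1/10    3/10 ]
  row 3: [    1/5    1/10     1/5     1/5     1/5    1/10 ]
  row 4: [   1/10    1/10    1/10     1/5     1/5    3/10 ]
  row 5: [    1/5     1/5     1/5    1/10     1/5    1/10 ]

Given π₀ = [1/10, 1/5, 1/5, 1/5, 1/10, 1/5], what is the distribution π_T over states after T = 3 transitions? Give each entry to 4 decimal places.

t=0: π = [0.1000, 0.2000, 0.2000, 0.2000, 0.1000, 0.2000]
t=1: π = [0.1900, 0.1400, 0.1600, 0.1600, 0.1800, 0.1700]
t=2: π = [0.1820, 0.1310, 0.1490, 0.1670, 0.1840, 0.1870]
t=3: π = [0.1816, 0.1318, 0.1503, 0.1664, 0.1851, 0.1848]

π = [0.1816, 0.1318, 0.1503, 0.1664, 0.1851, 0.1848]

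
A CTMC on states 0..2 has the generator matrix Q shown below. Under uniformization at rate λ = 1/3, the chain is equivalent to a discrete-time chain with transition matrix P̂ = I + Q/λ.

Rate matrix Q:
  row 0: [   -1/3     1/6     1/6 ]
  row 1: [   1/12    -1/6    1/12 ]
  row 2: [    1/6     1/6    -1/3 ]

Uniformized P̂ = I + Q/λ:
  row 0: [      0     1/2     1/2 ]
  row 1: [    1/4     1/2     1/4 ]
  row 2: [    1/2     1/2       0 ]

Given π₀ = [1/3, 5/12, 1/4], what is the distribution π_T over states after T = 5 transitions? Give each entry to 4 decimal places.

t=0: π = [0.3333, 0.4167, 0.2500]
t=1: π = [0.2292, 0.5000, 0.2708]
t=2: π = [0.2604, 0.5000, 0.2396]
t=3: π = [0.2448, 0.5000, 0.2552]
t=4: π = [0.2526, 0.5000, 0.2474]
t=5: π = [0.2487, 0.5000, 0.2513]

π = [0.2487, 0.5000, 0.2513]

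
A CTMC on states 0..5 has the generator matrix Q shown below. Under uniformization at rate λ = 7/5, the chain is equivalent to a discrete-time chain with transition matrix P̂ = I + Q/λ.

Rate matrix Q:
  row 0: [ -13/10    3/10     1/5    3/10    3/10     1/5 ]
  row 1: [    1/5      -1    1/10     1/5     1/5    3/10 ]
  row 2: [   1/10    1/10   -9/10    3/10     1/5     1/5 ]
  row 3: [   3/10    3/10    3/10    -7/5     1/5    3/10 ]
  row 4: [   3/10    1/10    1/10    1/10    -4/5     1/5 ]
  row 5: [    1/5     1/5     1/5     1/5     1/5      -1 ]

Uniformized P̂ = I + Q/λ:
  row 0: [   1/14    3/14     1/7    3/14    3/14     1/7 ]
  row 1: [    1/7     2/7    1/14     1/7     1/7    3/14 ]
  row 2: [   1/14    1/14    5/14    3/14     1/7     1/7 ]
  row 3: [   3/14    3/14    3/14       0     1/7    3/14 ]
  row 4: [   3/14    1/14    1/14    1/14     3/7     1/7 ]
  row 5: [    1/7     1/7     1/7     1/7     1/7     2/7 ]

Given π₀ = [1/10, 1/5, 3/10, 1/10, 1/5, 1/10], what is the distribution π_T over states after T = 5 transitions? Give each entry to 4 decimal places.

t=0: π = [0.1000, 0.2000, 0.3000, 0.1000, 0.2000, 0.1000]
t=1: π = [0.1357, 0.1500, 0.1857, 0.1429, 0.2071, 0.1786]
t=2: π = [0.1449, 0.1561, 0.1673, 0.1306, 0.2117, 0.1893]
t=3: π = [0.1450, 0.1578, 0.1618, 0.1314, 0.2137, 0.1904]
t=4: π = [0.1456, 0.1583, 0.1604, 0.1307, 0.2143, 0.1907]
t=5: π = [0.1456, 0.1585, 0.1599, 0.1307, 0.2145, 0.1907]

π = [0.1456, 0.1585, 0.1599, 0.1307, 0.2145, 0.1907]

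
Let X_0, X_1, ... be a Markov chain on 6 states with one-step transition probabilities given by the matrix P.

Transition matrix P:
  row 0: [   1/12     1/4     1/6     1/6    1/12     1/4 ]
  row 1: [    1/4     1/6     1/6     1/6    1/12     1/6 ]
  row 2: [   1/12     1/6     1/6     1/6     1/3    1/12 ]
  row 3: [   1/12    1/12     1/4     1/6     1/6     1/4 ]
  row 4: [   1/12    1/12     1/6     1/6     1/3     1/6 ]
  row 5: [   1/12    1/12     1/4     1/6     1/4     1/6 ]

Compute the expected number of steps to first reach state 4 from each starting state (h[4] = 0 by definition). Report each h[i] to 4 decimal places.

h = [5.6292, 5.7041, 4.3779, 5.0433, 0.0000, 4.6554]

First-step conditioning: h[4] = 0; for i ≠ 4, h[i] = 1 + Σ_k P[i][k]·h[k].
  h[0] = 1 + 1/12·h[0] + 1/4·h[1] + 1/6·h[2] + 1/6·h[3] + 1/4·h[5]
  h[1] = 1 + 1/4·h[0] + 1/6·h[1] + 1/6·h[2] + 1/6·h[3] + 1/6·h[5]
  h[2] = 1 + 1/12·h[0] + 1/6·h[1] + 1/6·h[2] + 1/6·h[3] + 1/12·h[5]
  h[3] = 1 + 1/12·h[0] + 1/12·h[1] + 1/4·h[2] + 1/6·h[3] + 1/4·h[5]
  h[5] = 1 + 1/12·h[0] + 1/12·h[1] + 1/4·h[2] + 1/6·h[3] + 1/6·h[5]
Solving the 5×5 linear system over states ≠ 4 gives exactly h = [18261/3244, 4626/811, 7101/1622, 32721/6488, 0, 7551/1622] (h[4] = 0 is the target).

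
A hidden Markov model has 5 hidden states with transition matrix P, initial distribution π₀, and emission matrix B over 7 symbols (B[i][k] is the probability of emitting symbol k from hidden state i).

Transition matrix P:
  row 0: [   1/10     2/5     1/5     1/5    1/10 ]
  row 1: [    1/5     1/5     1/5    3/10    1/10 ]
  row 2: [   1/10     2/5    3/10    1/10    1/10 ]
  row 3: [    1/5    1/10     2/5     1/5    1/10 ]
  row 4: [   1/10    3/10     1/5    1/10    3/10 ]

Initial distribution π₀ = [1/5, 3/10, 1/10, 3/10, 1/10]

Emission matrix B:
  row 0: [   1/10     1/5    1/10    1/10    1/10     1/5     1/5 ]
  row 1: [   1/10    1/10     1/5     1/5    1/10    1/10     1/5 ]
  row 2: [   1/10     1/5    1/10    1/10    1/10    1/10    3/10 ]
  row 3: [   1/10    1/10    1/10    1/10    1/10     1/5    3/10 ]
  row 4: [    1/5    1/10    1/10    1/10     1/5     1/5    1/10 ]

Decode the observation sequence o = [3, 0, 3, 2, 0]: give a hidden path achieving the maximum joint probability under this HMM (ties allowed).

t=0: δ = [2.000e-02, 6.000e-02, 1.000e-02, 3.000e-02, 1.000e-02]  (obs o_0=3)
t=1: δ = [1.200e-03, 1.200e-03, 1.200e-03, 1.800e-03, 1.200e-03]  ψ = [1, 1, 1, 1, 1]  (obs o_1=0)
t=2: δ = [3.600e-05, 9.600e-05, 7.200e-05, 3.600e-05, 3.600e-05]  ψ = [3, 0, 3, 1, 4]  (obs o_2=3)
t=3: δ = [1.920e-06, 5.760e-06, 2.160e-06, 2.880e-06, 1.080e-06]  ψ = [1, 2, 2, 1, 4]  (obs o_3=2)
t=4: δ = [1.152e-07, 1.152e-07, 1.152e-07, 1.728e-07, 1.152e-07]  ψ = [1, 1, 1, 1, 1]  (obs o_4=0)
backtrack: best end state = 3; path = [1, 3, 2, 1, 3]

path = [1, 3, 2, 1, 3]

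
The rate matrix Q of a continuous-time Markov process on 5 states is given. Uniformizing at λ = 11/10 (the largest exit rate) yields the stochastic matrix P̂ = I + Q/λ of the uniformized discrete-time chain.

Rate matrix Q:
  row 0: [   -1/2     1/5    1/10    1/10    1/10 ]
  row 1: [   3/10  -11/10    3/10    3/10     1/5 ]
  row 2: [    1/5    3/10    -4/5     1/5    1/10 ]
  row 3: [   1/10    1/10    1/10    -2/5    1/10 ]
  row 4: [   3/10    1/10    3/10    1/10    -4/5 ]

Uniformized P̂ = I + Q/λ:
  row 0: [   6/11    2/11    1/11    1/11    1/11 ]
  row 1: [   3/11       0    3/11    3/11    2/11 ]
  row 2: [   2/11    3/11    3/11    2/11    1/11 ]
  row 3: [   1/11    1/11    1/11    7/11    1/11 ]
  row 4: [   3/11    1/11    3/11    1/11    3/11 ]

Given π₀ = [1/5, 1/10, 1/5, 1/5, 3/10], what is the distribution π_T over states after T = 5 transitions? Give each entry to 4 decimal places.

t=0: π = [0.2000, 0.1000, 0.2000, 0.2000, 0.3000]
t=1: π = [0.2727, 0.1364, 0.2000, 0.2364, 0.1545]
t=2: π = [0.2860, 0.1397, 0.1802, 0.2628, 0.1314]
t=3: π = [0.2866, 0.1370, 0.1730, 0.2760, 0.1275]
t=4: π = [0.2850, 0.1360, 0.1704, 0.2821, 0.1265]
t=5: π = [0.2837, 0.1354, 0.1696, 0.2850, 0.1263]

π = [0.2837, 0.1354, 0.1696, 0.2850, 0.1263]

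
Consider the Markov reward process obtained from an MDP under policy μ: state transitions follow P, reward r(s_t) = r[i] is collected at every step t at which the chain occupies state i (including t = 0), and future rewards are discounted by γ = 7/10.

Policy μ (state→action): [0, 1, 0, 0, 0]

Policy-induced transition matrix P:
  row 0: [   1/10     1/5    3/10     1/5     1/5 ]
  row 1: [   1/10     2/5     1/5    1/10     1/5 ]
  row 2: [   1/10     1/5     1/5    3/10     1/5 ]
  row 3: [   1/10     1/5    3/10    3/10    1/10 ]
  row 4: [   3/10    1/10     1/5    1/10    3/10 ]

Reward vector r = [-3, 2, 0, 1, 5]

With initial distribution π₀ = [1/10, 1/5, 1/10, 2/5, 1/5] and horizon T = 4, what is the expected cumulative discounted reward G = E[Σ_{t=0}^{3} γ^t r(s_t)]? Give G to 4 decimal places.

G = 3.3181

t=0: π = [0.1000, 0.2000, 0.1000, 0.4000, 0.2000], E[r] = 1.5000, γ^t·E[r] = 1.500000, running G = 1.500000
t=1: π = [0.1400, 0.2200, 0.2500, 0.2100, 0.1800], E[r] = 1.1300, γ^t·E[r] = 0.791000, running G = 2.291000
t=2: π = [0.1360, 0.2260, 0.2350, 0.2060, 0.1970], E[r] = 1.2350, γ^t·E[r] = 0.605150, running G = 2.896150
t=3: π = [0.1394, 0.2255, 0.2342, 0.2018, 0.1991], E[r] = 1.2301, γ^t·E[r] = 0.421924, running G = 3.318074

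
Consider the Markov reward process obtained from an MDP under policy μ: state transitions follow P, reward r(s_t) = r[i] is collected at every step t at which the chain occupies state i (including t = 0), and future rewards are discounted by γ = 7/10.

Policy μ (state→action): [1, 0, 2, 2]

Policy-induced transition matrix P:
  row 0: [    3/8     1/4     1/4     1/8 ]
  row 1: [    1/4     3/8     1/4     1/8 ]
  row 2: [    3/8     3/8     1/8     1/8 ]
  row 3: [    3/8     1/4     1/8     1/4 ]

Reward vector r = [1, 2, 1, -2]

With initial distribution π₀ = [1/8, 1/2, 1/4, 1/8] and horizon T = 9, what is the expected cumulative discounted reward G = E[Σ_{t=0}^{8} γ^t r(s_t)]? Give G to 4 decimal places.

G = 3.1014

t=0: π = [0.1250, 0.5000, 0.2500, 0.1250], E[r] = 1.1250, γ^t·E[r] = 1.125000, running G = 1.125000
t=1: π = [0.3125, 0.3438, 0.2031, 0.1406], E[r] = 0.9219, γ^t·E[r] = 0.645313, running G = 1.770313
t=2: π = [0.3320, 0.3184, 0.2070, 0.1426], E[r] = 0.8906, γ^t·E[r] = 0.436406, running G = 2.206719
t=3: π = [0.3352, 0.3157, 0.2063, 0.1428], E[r] = 0.8872, γ^t·E[r] = 0.304312, running G = 2.511031
t=4: π = [0.3355, 0.3152, 0.2064, 0.1429], E[r] = 0.8867, γ^t·E[r] = 0.212894, running G = 2.723925
t=5: π = [0.3356, 0.3152, 0.2063, 0.1429], E[r] = 0.8866, γ^t·E[r] = 0.149016, running G = 2.872941
t=6: π = [0.3356, 0.3152, 0.2063, 0.1429], E[r] = 0.8866, γ^t·E[r] = 0.104310, running G = 2.977251
t=7: π = [0.3356, 0.3152, 0.2063, 0.1429], E[r] = 0.8866, γ^t·E[r] = 0.073017, running G = 3.050268
t=8: π = [0.3356, 0.3152, 0.2063, 0.1429], E[r] = 0.8866, γ^t·E[r] = 0.051112, running G = 3.101380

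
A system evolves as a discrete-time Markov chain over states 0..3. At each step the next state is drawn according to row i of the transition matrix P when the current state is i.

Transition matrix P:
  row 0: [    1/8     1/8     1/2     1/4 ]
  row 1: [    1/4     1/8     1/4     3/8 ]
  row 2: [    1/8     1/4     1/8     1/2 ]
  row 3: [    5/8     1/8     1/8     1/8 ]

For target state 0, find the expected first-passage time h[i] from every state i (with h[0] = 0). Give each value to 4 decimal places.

First-step conditioning: h[0] = 0; for i ≠ 0, h[i] = 1 + Σ_k P[i][k]·h[k].
  h[1] = 1 + 1/8·h[1] + 1/4·h[2] + 3/8·h[3]
  h[2] = 1 + 1/4·h[1] + 1/8·h[2] + 1/2·h[3]
  h[3] = 1 + 1/8·h[1] + 1/8·h[2] + 1/8·h[3]
Solving the 3×3 linear system over states ≠ 0 gives exactly h = [0, 26/9, 28/9, 2] (h[0] = 0 is the target).

h = [0.0000, 2.8889, 3.1111, 2.0000]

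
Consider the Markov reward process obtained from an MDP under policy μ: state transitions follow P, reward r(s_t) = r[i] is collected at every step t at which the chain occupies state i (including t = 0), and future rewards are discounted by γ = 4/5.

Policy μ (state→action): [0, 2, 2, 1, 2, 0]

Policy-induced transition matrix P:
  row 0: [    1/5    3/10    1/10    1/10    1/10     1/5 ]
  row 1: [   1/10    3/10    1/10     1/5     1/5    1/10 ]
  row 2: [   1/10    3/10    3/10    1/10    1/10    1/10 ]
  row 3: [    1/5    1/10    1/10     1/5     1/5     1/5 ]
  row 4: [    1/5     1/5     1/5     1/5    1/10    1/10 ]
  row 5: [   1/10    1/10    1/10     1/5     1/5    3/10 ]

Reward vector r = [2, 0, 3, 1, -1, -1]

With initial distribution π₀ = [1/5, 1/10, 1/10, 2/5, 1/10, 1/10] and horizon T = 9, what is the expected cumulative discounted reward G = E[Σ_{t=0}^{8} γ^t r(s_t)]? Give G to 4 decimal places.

G = 2.8053

t=0: π = [0.2000, 0.1000, 0.1000, 0.4000, 0.1000, 0.1000], E[r] = 0.9000, γ^t·E[r] = 0.900000, running G = 0.900000
t=1: π = [0.1700, 0.1900, 0.1300, 0.1700, 0.1600, 0.1800], E[r] = 0.5600, γ^t·E[r] = 0.448000, running G = 1.348000
t=2: π = [0.1500, 0.2140, 0.1420, 0.1700, 0.1540, 0.1700], E[r] = 0.5720, γ^t·E[r] = 0.366080, running G = 1.714080
t=3: π = [0.1474, 0.2166, 0.1438, 0.1708, 0.1554, 0.1660], E[r] = 0.5756, γ^t·E[r] = 0.294707, running G = 2.008787
t=4: π = [0.1474, 0.2171, 0.1443, 0.1709, 0.1553, 0.1650], E[r] = 0.5781, γ^t·E[r] = 0.236806, running G = 2.245593
t=5: π = [0.1474, 0.2173, 0.1444, 0.1708, 0.1553, 0.1648], E[r] = 0.5786, γ^t·E[r] = 0.189597, running G = 2.435190
t=6: π = [0.1473, 0.2173, 0.1444, 0.1708, 0.1553, 0.1648], E[r] = 0.5787, γ^t·E[r] = 0.151695, running G = 2.586885
t=7: π = [0.1473, 0.2173, 0.1444, 0.1708, 0.1553, 0.1648], E[r] = 0.5787, γ^t·E[r] = 0.121359, running G = 2.708244
t=8: π = [0.1473, 0.2174, 0.1444, 0.1708, 0.1553, 0.1648], E[r] = 0.5787, γ^t·E[r] = 0.097087, running G = 2.805331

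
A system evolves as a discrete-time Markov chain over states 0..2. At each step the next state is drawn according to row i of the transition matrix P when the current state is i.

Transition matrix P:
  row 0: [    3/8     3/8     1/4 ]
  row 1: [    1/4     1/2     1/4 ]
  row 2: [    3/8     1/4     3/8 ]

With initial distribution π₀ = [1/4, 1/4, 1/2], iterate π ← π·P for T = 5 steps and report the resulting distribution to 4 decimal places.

t=0: π = [0.2500, 0.2500, 0.5000]
t=1: π = [0.3438, 0.3438, 0.3125]
t=2: π = [0.3320, 0.3789, 0.2891]
t=3: π = [0.3276, 0.3862, 0.2861]
t=4: π = [0.3267, 0.3875, 0.2858]
t=5: π = [0.3266, 0.3877, 0.2857]

π = [0.3266, 0.3877, 0.2857]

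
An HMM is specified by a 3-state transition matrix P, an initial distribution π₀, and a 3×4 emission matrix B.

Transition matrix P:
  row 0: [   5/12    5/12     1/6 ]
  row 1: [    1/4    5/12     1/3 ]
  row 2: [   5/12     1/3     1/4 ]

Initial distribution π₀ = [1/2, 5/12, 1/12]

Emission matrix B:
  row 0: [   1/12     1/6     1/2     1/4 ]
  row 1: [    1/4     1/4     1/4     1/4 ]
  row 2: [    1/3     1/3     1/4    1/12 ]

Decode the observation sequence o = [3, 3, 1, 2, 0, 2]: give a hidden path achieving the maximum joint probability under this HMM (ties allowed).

path = [0, 1, 2, 0, 1, 0]

t=0: δ = [1.250e-01, 1.042e-01, 6.944e-03]  (obs o_0=3)
t=1: δ = [1.302e-02, 1.302e-02, 2.894e-03]  ψ = [0, 0, 1]  (obs o_1=3)
t=2: δ = [9.042e-04, 1.356e-03, 1.447e-03]  ψ = [0, 0, 1]  (obs o_2=1)
t=3: δ = [3.014e-04, 1.413e-04, 1.130e-04]  ψ = [2, 1, 1]  (obs o_3=2)
t=4: δ = [1.047e-05, 3.140e-05, 1.674e-05]  ψ = [0, 0, 0]  (obs o_4=0)
t=5: δ = [3.925e-06, 3.270e-06, 2.616e-06]  ψ = [1, 1, 1]  (obs o_5=2)
backtrack: best end state = 0; path = [0, 1, 2, 0, 1, 0]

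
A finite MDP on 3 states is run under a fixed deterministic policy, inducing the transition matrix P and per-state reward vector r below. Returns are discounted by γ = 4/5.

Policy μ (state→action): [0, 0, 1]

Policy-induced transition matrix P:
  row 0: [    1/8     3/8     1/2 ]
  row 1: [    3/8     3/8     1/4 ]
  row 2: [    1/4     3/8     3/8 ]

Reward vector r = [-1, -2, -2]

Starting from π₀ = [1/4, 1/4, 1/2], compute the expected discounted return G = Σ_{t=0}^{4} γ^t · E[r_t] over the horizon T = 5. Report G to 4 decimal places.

G = -5.8601

t=0: π = [0.2500, 0.2500, 0.5000], E[r] = -1.7500, γ^t·E[r] = -1.750000, running G = -1.750000
t=1: π = [0.2500, 0.3750, 0.3750], E[r] = -1.7500, γ^t·E[r] = -1.400000, running G = -3.150000
t=2: π = [0.2656, 0.3750, 0.3594], E[r] = -1.7344, γ^t·E[r] = -1.110000, running G = -4.260000
t=3: π = [0.2637, 0.3750, 0.3613], E[r] = -1.7363, γ^t·E[r] = -0.889000, running G = -5.149000
t=4: π = [0.2639, 0.3750, 0.3611], E[r] = -1.7361, γ^t·E[r] = -0.711100, running G = -5.860100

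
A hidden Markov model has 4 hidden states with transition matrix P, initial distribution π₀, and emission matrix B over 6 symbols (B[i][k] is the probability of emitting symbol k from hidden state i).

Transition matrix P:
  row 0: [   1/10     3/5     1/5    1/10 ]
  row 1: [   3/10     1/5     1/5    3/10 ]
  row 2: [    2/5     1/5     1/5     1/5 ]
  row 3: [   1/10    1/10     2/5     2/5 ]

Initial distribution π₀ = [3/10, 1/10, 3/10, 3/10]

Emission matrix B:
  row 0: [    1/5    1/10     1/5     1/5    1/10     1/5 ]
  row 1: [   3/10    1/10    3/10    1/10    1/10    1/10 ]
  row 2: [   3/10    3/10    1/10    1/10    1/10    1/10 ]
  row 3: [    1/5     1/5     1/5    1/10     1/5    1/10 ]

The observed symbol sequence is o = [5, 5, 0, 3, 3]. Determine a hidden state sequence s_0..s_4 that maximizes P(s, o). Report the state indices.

path = [2, 0, 1, 0, 1]

t=0: δ = [6.000e-02, 1.000e-02, 3.000e-02, 3.000e-02]  (obs o_0=5)
t=1: δ = [2.400e-03, 3.600e-03, 1.200e-03, 1.200e-03]  ψ = [2, 0, 0, 3]  (obs o_1=5)
t=2: δ = [2.160e-04, 4.320e-04, 2.160e-04, 2.160e-04]  ψ = [1, 0, 1, 1]  (obs o_2=0)
t=3: δ = [2.592e-05, 1.296e-05, 8.640e-06, 1.296e-05]  ψ = [1, 0, 1, 1]  (obs o_3=3)
t=4: δ = [7.776e-07, 1.555e-06, 5.184e-07, 5.184e-07]  ψ = [1, 0, 0, 3]  (obs o_4=3)
backtrack: best end state = 1; path = [2, 0, 1, 0, 1]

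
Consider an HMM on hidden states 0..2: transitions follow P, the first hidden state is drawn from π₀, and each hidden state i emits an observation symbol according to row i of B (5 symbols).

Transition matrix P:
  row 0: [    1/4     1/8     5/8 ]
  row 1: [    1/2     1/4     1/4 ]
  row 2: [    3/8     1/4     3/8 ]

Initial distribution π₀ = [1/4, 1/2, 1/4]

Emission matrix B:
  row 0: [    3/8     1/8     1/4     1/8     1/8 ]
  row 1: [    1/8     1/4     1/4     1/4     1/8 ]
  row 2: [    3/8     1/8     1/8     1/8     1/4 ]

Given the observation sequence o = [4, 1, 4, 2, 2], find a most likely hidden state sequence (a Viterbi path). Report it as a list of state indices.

path = [1, 0, 2, 1, 0]

t=0: δ = [3.125e-02, 6.250e-02, 6.250e-02]  (obs o_0=4)
t=1: δ = [3.906e-03, 3.906e-03, 2.930e-03]  ψ = [1, 1, 2]  (obs o_1=1)
t=2: δ = [2.441e-04, 1.221e-04, 6.104e-04]  ψ = [1, 1, 0]  (obs o_2=4)
t=3: δ = [5.722e-05, 3.815e-05, 2.861e-05]  ψ = [2, 2, 2]  (obs o_3=2)
t=4: δ = [4.768e-06, 2.384e-06, 4.470e-06]  ψ = [1, 1, 0]  (obs o_4=2)
backtrack: best end state = 0; path = [1, 0, 2, 1, 0]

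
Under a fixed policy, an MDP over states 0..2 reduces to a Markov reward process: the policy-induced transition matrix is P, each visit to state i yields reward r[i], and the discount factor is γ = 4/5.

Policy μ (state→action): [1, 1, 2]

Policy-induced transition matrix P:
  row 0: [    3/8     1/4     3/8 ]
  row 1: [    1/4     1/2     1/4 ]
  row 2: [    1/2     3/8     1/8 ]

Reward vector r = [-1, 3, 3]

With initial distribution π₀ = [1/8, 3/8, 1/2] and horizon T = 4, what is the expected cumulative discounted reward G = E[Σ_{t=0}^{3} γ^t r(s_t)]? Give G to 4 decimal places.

G = 5.4695

t=0: π = [0.1250, 0.3750, 0.5000], E[r] = 2.5000, γ^t·E[r] = 2.500000, running G = 2.500000
t=1: π = [0.3906, 0.4063, 0.2031], E[r] = 1.4375, γ^t·E[r] = 1.150000, running G = 3.650000
t=2: π = [0.3496, 0.3770, 0.2734], E[r] = 1.6016, γ^t·E[r] = 1.025000, running G = 4.675000
t=3: π = [0.3621, 0.3784, 0.2595], E[r] = 1.5518, γ^t·E[r] = 0.794500, running G = 5.469500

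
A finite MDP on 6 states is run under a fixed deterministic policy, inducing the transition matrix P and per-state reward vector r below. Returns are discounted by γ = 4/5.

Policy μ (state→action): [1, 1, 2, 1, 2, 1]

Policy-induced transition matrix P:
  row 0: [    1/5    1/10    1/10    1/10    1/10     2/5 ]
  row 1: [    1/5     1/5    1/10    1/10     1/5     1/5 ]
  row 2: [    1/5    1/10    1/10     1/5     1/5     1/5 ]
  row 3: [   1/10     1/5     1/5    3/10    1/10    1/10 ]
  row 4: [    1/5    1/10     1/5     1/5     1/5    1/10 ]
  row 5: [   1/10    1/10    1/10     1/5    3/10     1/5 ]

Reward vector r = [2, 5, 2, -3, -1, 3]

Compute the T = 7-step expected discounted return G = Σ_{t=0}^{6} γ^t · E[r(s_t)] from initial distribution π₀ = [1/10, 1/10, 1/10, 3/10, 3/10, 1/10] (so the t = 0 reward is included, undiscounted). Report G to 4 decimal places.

t=0: π = [0.1000, 0.1000, 0.1000, 0.3000, 0.3000, 0.1000], E[r] = 0.0000, γ^t·E[r] = 0.000000, running G = 0.000000
t=1: π = [0.1600, 0.1400, 0.1600, 0.2100, 0.1700, 0.1600], E[r] = 1.0200, γ^t·E[r] = 0.816000, running G = 0.816000
t=2: π = [0.1630, 0.1350, 0.1380, 0.1910, 0.1790, 0.1940], E[r] = 1.1070, γ^t·E[r] = 0.708480, running G = 1.524480
t=3: π = [0.1615, 0.1326, 0.1370, 0.1893, 0.1840, 0.1956], E[r] = 1.0949, γ^t·E[r] = 0.560589, running G = 2.085069
t=4: π = [0.1615, 0.1322, 0.1373, 0.1895, 0.1845, 0.1950], E[r] = 1.0905, γ^t·E[r] = 0.446669, running G = 2.531738
t=5: π = [0.1616, 0.1322, 0.1374, 0.1896, 0.1844, 0.1949], E[r] = 1.0903, γ^t·E[r] = 0.357277, running G = 2.889015
t=6: π = [0.1616, 0.1322, 0.1374, 0.1896, 0.1844, 0.1949], E[r] = 1.0904, γ^t·E[r] = 0.285836, running G = 3.174851

G = 3.1749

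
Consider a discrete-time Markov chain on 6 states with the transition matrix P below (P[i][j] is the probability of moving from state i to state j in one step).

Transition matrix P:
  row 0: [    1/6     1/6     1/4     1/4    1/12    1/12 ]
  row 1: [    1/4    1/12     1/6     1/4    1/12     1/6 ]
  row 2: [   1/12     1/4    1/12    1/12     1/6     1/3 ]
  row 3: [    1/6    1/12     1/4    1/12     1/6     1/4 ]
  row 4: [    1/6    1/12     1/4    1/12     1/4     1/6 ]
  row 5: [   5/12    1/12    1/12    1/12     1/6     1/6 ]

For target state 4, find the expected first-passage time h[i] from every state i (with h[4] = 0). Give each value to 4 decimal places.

h = [7.8792, 7.8855, 7.3011, 7.2450, 0.0000, 7.3828]

First-step conditioning: h[4] = 0; for i ≠ 4, h[i] = 1 + Σ_k P[i][k]·h[k].
  h[0] = 1 + 1/6·h[0] + 1/6·h[1] + 1/4·h[2] + 1/4·h[3] + 1/12·h[5]
  h[1] = 1 + 1/4·h[0] + 1/12·h[1] + 1/6·h[2] + 1/4·h[3] + 1/6·h[5]
  h[2] = 1 + 1/12·h[0] + 1/4·h[1] + 1/12·h[2] + 1/12·h[3] + 1/3·h[5]
  h[3] = 1 + 1/6·h[0] + 1/12·h[1] + 1/4·h[2] + 1/12·h[3] + 1/4·h[5]
  h[5] = 1 + 5/12·h[0] + 1/12·h[1] + 1/12·h[2] + 1/12·h[3] + 1/6·h[5]
Solving the 5×5 linear system over states ≠ 4 gives exactly h = [180552/22915, 180696/22915, 167304/22915, 33204/4583, 0, 169176/22915] (h[4] = 0 is the target).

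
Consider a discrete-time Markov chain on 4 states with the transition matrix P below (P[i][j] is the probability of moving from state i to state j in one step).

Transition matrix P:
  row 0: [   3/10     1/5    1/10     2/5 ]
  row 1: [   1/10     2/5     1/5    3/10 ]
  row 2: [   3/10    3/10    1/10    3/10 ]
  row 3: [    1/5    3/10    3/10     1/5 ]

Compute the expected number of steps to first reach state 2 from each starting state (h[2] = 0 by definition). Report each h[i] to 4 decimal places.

h = [5.2432, 4.7027, 0.0000, 4.3243]

First-step conditioning: h[2] = 0; for i ≠ 2, h[i] = 1 + Σ_k P[i][k]·h[k].
  h[0] = 1 + 3/10·h[0] + 1/5·h[1] + 2/5·h[3]
  h[1] = 1 + 1/10·h[0] + 2/5·h[1] + 3/10·h[3]
  h[3] = 1 + 1/5·h[0] + 3/10·h[1] + 1/5·h[3]
Solving the 3×3 linear system over states ≠ 2 gives exactly h = [194/37, 174/37, 0, 160/37] (h[2] = 0 is the target).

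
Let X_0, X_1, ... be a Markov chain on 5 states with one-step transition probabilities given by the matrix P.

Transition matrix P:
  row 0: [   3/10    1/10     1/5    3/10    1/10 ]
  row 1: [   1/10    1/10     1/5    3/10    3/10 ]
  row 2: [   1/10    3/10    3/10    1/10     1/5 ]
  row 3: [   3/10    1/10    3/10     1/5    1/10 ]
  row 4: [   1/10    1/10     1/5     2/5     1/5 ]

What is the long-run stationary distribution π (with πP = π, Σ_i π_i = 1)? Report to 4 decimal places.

π = [0.1858, 0.1498, 0.2492, 0.2431, 0.1721]

Balance equations π_j = Σ_i π_i·P[i][j]:
  π_0 = 3/10·π_0 + 1/10·π_1 + 1/10·π_2 + 3/10·π_3 + 1/10·π_4
  π_1 = 1/10·π_0 + 1/10·π_1 + 3/10·π_2 + 1/10·π_3 + 1/10·π_4
  π_2 = 1/5·π_0 + 1/5·π_1 + 3/10·π_2 + 3/10·π_3 + 1/5·π_4
  π_3 = 3/10·π_0 + 3/10·π_1 + 1/10·π_2 + 1/5·π_3 + 2/5·π_4
  normalize: π_0 + π_1 + π_2 + π_3 + π_4 = 1
Solving the linear system gives exactly π = [843/4538, 340/2269, 1131/4538, 1103/4538, 781/4538].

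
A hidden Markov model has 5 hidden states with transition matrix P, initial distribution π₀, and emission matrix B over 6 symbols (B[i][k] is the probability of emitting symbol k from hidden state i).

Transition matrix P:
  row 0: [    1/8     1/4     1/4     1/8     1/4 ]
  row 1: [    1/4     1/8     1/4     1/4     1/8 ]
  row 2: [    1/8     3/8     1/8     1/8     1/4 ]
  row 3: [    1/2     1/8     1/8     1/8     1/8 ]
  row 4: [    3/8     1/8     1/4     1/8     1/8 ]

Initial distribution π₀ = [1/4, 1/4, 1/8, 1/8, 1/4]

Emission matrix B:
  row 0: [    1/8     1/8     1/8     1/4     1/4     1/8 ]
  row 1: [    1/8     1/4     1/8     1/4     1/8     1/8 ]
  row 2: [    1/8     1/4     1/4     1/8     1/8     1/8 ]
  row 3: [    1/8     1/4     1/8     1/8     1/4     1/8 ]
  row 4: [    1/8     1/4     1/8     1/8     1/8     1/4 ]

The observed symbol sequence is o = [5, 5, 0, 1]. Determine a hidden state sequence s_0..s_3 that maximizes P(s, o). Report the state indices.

t=0: δ = [3.125e-02, 3.125e-02, 1.562e-02, 1.562e-02, 6.250e-02]  (obs o_0=5)
t=1: δ = [2.930e-03, 9.766e-04, 1.953e-03, 9.766e-04, 1.953e-03]  ψ = [4, 0, 4, 1, 0]  (obs o_1=5)
t=2: δ = [9.155e-05, 9.155e-05, 9.155e-05, 4.578e-05, 9.155e-05]  ψ = [4, 0, 0, 0, 0]  (obs o_2=0)
t=3: δ = [4.292e-06, 8.583e-06, 5.722e-06, 5.722e-06, 5.722e-06]  ψ = [4, 2, 0, 1, 0]  (obs o_3=1)
backtrack: best end state = 1; path = [4, 0, 2, 1]

path = [4, 0, 2, 1]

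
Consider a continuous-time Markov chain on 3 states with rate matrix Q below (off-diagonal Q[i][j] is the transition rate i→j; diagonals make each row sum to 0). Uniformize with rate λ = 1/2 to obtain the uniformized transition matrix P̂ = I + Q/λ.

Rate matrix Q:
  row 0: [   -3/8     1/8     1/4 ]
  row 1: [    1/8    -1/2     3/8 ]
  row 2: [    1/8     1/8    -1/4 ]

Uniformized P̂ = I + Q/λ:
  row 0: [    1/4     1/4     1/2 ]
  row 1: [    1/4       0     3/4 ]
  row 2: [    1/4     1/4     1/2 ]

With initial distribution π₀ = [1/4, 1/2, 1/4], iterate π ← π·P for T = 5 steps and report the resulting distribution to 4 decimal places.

π = [0.2500, 0.1997, 0.5503]

t=0: π = [0.2500, 0.5000, 0.2500]
t=1: π = [0.2500, 0.1250, 0.6250]
t=2: π = [0.2500, 0.2188, 0.5313]
t=3: π = [0.2500, 0.1953, 0.5547]
t=4: π = [0.2500, 0.2012, 0.5488]
t=5: π = [0.2500, 0.1997, 0.5503]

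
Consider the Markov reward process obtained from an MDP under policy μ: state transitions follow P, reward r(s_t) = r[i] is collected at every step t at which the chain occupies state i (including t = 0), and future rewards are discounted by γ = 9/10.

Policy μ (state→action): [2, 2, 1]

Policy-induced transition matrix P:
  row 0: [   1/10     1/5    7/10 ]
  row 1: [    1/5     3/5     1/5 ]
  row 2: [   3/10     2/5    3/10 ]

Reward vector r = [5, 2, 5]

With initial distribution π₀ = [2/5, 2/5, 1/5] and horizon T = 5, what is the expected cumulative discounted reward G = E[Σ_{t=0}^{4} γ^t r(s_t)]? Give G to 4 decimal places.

t=0: π = [0.4000, 0.4000, 0.2000], E[r] = 3.8000, γ^t·E[r] = 3.800000, running G = 3.800000
t=1: π = [0.1800, 0.4000, 0.4200], E[r] = 3.8000, γ^t·E[r] = 3.420000, running G = 7.220000
t=2: π = [0.2240, 0.4440, 0.3320], E[r] = 3.6680, γ^t·E[r] = 2.971080, running G = 10.191080
t=3: π = [0.2108, 0.4440, 0.3452], E[r] = 3.6680, γ^t·E[r] = 2.673972, running G = 12.865052
t=4: π = [0.2134, 0.4466, 0.3399], E[r] = 3.6601, γ^t·E[r] = 2.401378, running G = 15.266430

G = 15.2664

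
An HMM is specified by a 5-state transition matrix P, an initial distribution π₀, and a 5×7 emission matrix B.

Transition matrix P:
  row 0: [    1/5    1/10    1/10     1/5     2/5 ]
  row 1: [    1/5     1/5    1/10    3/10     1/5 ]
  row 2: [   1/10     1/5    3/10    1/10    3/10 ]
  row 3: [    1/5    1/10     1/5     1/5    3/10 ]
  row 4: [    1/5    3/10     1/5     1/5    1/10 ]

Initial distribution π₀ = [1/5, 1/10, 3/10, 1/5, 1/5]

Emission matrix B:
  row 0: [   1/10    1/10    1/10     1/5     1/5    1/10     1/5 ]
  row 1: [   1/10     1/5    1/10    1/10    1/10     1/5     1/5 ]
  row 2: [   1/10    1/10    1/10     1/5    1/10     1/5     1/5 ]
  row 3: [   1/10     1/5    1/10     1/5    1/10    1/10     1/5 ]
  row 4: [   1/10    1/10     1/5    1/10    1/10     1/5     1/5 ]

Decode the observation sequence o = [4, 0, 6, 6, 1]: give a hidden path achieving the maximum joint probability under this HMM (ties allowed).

path = [0, 4, 0, 4, 1]

t=0: δ = [4.000e-02, 1.000e-02, 3.000e-02, 2.000e-02, 2.000e-02]  (obs o_0=4)
t=1: δ = [8.000e-04, 6.000e-04, 9.000e-04, 8.000e-04, 1.600e-03]  ψ = [0, 2, 2, 0, 0]  (obs o_1=0)
t=2: δ = [6.400e-05, 9.600e-05, 6.400e-05, 6.400e-05, 6.400e-05]  ψ = [4, 4, 4, 4, 0]  (obs o_2=6)
t=3: δ = [3.840e-06, 3.840e-06, 3.840e-06, 5.760e-06, 5.120e-06]  ψ = [1, 1, 2, 1, 0]  (obs o_3=6)
t=4: δ = [1.152e-07, 3.072e-07, 1.152e-07, 2.304e-07, 1.728e-07]  ψ = [3, 4, 2, 1, 3]  (obs o_4=1)
backtrack: best end state = 1; path = [0, 4, 0, 4, 1]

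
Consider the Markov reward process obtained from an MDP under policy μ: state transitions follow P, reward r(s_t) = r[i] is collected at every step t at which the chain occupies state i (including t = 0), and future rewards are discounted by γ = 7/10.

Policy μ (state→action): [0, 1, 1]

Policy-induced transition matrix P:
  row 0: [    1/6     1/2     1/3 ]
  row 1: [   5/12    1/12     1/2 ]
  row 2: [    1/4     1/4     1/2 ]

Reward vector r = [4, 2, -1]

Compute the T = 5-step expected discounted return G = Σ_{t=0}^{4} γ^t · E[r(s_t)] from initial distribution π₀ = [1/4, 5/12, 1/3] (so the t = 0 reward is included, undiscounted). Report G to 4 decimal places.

G = 3.6235

t=0: π = [0.2500, 0.4167, 0.3333], E[r] = 1.5000, γ^t·E[r] = 1.500000, running G = 1.500000
t=1: π = [0.2986, 0.2431, 0.4583], E[r] = 1.2222, γ^t·E[r] = 0.855556, running G = 2.355556
t=2: π = [0.2656, 0.2841, 0.4502], E[r] = 1.1806, γ^t·E[r] = 0.578472, running G = 2.934028
t=3: π = [0.2752, 0.2690, 0.4557], E[r] = 1.1833, γ^t·E[r] = 0.405857, running G = 3.339885
t=4: π = [0.2719, 0.2740, 0.4541], E[r] = 1.1814, γ^t·E[r] = 0.283660, running G = 3.623544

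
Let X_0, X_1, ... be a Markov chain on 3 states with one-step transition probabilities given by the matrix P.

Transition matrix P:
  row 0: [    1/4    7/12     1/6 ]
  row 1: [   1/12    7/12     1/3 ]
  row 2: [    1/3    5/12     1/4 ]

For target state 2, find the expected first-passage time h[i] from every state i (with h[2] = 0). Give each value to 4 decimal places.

h = [3.7895, 3.1579, 0.0000]

First-step conditioning: h[2] = 0; for i ≠ 2, h[i] = 1 + Σ_k P[i][k]·h[k].
  h[0] = 1 + 1/4·h[0] + 7/12·h[1]
  h[1] = 1 + 1/12·h[0] + 7/12·h[1]
Solving the 2×2 linear system over states ≠ 2 gives exactly h = [72/19, 60/19, 0] (h[2] = 0 is the target).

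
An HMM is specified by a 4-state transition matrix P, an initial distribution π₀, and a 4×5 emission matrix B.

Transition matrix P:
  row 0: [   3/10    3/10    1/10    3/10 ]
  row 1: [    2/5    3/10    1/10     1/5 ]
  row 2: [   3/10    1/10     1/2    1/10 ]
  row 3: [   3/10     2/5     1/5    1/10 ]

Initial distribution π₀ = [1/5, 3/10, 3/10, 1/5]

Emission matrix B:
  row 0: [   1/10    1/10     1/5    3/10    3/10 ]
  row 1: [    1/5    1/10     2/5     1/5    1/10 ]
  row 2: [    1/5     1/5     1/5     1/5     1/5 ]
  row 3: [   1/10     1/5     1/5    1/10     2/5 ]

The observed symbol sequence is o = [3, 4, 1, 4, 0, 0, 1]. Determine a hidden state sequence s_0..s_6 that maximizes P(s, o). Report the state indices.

t=0: δ = [6.000e-02, 6.000e-02, 6.000e-02, 2.000e-02]  (obs o_0=3)
t=1: δ = [7.200e-03, 1.800e-03, 6.000e-03, 7.200e-03]  ψ = [1, 0, 2, 0]  (obs o_1=4)
t=2: δ = [2.160e-04, 2.880e-04, 6.000e-04, 4.320e-04]  ψ = [0, 3, 2, 0]  (obs o_2=1)
t=3: δ = [5.400e-05, 1.728e-05, 6.000e-05, 2.592e-05]  ψ = [2, 3, 2, 0]  (obs o_3=4)
t=4: δ = [1.800e-06, 3.240e-06, 6.000e-06, 1.620e-06]  ψ = [2, 0, 2, 0]  (obs o_4=0)
t=5: δ = [1.800e-07, 1.944e-07, 6.000e-07, 6.480e-08]  ψ = [2, 1, 2, 1]  (obs o_5=0)
t=6: δ = [1.800e-08, 6.000e-09, 6.000e-08, 1.200e-08]  ψ = [2, 2, 2, 2]  (obs o_6=1)
backtrack: best end state = 2; path = [2, 2, 2, 2, 2, 2, 2]

path = [2, 2, 2, 2, 2, 2, 2]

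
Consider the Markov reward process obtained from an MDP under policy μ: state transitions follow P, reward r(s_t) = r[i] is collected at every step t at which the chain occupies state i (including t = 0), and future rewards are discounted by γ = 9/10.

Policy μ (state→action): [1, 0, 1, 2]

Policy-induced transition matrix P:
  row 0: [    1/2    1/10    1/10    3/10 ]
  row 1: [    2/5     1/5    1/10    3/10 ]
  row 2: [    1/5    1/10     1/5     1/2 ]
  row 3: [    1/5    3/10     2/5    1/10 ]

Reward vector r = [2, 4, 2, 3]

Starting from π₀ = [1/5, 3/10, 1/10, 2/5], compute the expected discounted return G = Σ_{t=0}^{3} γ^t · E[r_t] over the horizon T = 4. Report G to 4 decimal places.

G = 9.4482

t=0: π = [0.2000, 0.3000, 0.1000, 0.4000], E[r] = 3.0000, γ^t·E[r] = 3.000000, running G = 3.000000
t=1: π = [0.3200, 0.2100, 0.2300, 0.2400], E[r] = 2.6600, γ^t·E[r] = 2.394000, running G = 5.394000
t=2: π = [0.3380, 0.1690, 0.1950, 0.2980], E[r] = 2.6360, γ^t·E[r] = 2.135160, running G = 7.529160
t=3: π = [0.3352, 0.1765, 0.2089, 0.2794], E[r] = 2.6324, γ^t·E[r] = 1.919020, running G = 9.448180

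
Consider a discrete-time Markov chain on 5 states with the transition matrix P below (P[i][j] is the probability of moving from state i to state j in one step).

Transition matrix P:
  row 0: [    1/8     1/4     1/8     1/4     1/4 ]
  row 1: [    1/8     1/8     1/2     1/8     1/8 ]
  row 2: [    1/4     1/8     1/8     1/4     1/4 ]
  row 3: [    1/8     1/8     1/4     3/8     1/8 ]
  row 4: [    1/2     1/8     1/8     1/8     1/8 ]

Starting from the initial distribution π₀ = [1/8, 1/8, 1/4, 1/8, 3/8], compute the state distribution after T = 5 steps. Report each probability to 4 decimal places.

π = [0.2187, 0.1523, 0.2120, 0.2383, 0.1787]

t=0: π = [0.1250, 0.1250, 0.2500, 0.1250, 0.3750]
t=1: π = [0.2969, 0.1406, 0.1875, 0.2031, 0.1719]
t=2: π = [0.2129, 0.1621, 0.2031, 0.2363, 0.1855]
t=3: π = [0.2200, 0.1516, 0.2153, 0.2361, 0.1770]
t=4: π = [0.2183, 0.1525, 0.2114, 0.2384, 0.1794]
t=5: π = [0.2187, 0.1523, 0.2120, 0.2383, 0.1787]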